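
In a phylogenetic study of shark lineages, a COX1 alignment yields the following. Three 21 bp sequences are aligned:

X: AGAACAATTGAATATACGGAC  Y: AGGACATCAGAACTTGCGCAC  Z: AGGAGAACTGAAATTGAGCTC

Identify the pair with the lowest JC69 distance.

X–Y: 8/21 differ, p = 0.381, d = 0.532.
X–Z: 9/21 differ, p = 0.429, d = 0.635.
Y–Z: 6/21 differ, p = 0.286, d = 0.360.
The smallest distance is between Y and Z.

Y and Z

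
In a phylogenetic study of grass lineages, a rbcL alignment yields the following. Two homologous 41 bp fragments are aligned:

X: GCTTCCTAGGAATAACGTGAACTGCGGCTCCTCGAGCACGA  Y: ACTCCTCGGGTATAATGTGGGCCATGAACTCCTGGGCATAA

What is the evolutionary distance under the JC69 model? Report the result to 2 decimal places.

0.86

The sequences differ at 21 of 41 sites, so p = 21/41 ≈ 0.512195.
d = −(3/4) ln(1 − 4p/3) = −0.75 ln(1 − 0.682927) = −0.75 ln(0.317073)
  = −0.75 × (-1.148623) = 0.861467 substitutions/site.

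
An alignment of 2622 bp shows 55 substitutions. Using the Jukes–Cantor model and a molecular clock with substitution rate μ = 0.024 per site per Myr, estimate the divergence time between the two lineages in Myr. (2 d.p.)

p = 55/2622 ≈ 0.020976.
d = −(3/4) ln(1 − 4p/3) = −0.75 ln(1 − 0.027968) = −0.75 ln(0.972032)
  = −0.75 × (-0.028367) = 0.021275 substitutions/site.
Under a molecular clock d = 2μt, so t = d/(2μ) = 0.021275 / (2 × 0.024) = 0.44 Myr.

0.44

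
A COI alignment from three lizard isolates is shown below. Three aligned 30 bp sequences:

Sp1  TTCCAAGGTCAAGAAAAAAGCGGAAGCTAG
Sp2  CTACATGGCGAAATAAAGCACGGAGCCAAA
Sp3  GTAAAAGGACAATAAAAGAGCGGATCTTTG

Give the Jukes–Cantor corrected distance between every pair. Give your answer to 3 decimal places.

Sp1–Sp2: 14/30 sites differ → p ≈ 0.466667, d = −0.75 ln(1 − 0.622223) = 0.730088 ≈ 0.730.
Sp1–Sp3: 10/30 sites differ → p ≈ 0.333333, d = −0.75 ln(1 − 0.444444) = 0.440839 ≈ 0.441.
Sp2–Sp3: 14/30 sites differ → p ≈ 0.466667, d = −0.75 ln(1 − 0.622223) = 0.730088 ≈ 0.730.

d(Sp1,Sp2) = 0.730, d(Sp1,Sp3) = 0.441, d(Sp2,Sp3) = 0.730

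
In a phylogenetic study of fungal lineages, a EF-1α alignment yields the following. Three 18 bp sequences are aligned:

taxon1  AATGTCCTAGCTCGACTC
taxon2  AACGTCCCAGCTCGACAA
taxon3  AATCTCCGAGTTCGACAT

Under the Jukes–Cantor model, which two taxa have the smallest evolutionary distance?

taxon1–taxon2: 4/18 differ, p = 0.222, d = 0.264.
taxon1–taxon3: 5/18 differ, p = 0.278, d = 0.347.
taxon2–taxon3: 5/18 differ, p = 0.278, d = 0.347.
The smallest distance is between taxon1 and taxon2.

taxon1 and taxon2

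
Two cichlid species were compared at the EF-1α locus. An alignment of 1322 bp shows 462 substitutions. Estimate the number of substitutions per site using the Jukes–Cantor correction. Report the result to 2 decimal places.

0.47

p = 462/1322 ≈ 0.34947.
d = −(3/4) ln(1 − 4p/3) = −0.75 ln(1 − 0.46596) = −0.75 ln(0.53404)
  = −0.75 × (-0.627285) = 0.470464 substitutions/site.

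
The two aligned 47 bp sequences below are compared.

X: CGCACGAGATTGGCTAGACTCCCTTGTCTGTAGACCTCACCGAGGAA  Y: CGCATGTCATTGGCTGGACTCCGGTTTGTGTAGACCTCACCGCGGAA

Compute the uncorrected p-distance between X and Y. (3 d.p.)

The sequences differ at 9 of 47 positions (sites 5, 7, 8, 16, 23, 24, 26, 28, 43).
p = 9/47 = 0.191489… ≈ 0.191 (to 3 d.p.).

0.191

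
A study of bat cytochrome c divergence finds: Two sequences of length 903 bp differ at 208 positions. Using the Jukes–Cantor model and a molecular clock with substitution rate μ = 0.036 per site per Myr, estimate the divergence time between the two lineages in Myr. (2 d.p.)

p = 208/903 ≈ 0.230343.
d = −(3/4) ln(1 − 4p/3) = −0.75 ln(1 − 0.307124) = −0.75 ln(0.692876)
  = −0.75 × (-0.366904) = 0.275178 substitutions/site.
Under a molecular clock d = 2μt, so t = d/(2μ) = 0.275178 / (2 × 0.036) = 3.82 Myr.

3.82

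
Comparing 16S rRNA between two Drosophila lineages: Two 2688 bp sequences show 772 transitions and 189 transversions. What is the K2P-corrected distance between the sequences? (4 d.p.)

P = 772/2688 ≈ 0.287202 and Q = 189/2688 ≈ 0.070313.
Under the Kimura two-parameter model, d = −½ ln(1 − 2P − Q) − ¼ ln(1 − 2Q).
1 − 2P − Q = 0.355283, giving −½ ln(0.355283) = 0.517420.
1 − 2Q = 0.859374, giving −¼ ln(0.859374) = 0.037888.
d = 0.517420 + 0.037888 = 0.555308.

0.5553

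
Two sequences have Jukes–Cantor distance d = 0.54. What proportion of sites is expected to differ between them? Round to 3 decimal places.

0.385

p = (3/4)(1 − e^(−4d/3)) = 0.75 × (1 − e^(-0.72)) = 0.75 × (1 − 0.486752) = 0.384936.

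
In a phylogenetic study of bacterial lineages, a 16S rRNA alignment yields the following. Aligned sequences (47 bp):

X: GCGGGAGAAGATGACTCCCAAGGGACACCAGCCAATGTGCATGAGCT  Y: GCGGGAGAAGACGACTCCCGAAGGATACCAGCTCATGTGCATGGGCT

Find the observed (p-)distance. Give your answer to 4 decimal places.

0.1489

The sequences differ at 7 of 47 positions (sites 12, 20, 22, 26, 33, 34, 44).
p = 7/47 = 0.148936… ≈ 0.1489 (to 4 d.p.).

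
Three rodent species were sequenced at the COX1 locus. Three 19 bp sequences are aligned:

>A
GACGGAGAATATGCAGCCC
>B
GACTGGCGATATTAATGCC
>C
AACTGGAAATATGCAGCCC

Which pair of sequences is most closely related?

A and C

A–B: 8/19 differ, p = 0.421, d = 0.618.
A–C: 4/19 differ, p = 0.211, d = 0.247.
B–C: 7/19 differ, p = 0.368, d = 0.507.
The smallest distance is between A and C.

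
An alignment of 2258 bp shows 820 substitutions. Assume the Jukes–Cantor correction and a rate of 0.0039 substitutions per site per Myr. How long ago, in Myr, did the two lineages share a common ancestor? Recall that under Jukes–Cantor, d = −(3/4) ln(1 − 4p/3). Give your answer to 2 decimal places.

63.66

p = 820/2258 ≈ 0.363153.
d = −(3/4) ln(1 − 4p/3) = −0.75 ln(1 − 0.484204) = −0.75 ln(0.515796)
  = −0.75 × (-0.662044) = 0.496533 substitutions/site.
Under a molecular clock d = 2μt, so t = d/(2μ) = 0.496533 / (2 × 0.0039) = 63.66 Myr.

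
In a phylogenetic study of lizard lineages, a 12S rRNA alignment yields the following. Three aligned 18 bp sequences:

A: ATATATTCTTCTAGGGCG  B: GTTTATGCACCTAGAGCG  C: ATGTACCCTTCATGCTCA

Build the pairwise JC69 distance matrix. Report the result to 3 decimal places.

A–B: 6/18 sites differ → p ≈ 0.333333, d = −0.75 ln(1 − 0.444444) = 0.440839 ≈ 0.441.
A–C: 8/18 sites differ → p ≈ 0.444444, d = −0.75 ln(1 − 0.592592) = 0.673455 ≈ 0.673.
B–C: 11/18 sites differ → p ≈ 0.611111, d = −0.75 ln(1 − 0.814815) = 1.264800 ≈ 1.265.

d(A,B) = 0.441, d(A,C) = 0.673, d(B,C) = 1.265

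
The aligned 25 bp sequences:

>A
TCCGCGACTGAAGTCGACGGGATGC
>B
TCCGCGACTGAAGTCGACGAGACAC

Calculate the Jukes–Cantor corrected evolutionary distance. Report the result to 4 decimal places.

0.1308

The sequences differ at 3 of 25 sites (20, 23, 24), so p = 3/25 = 0.12.
d = −(3/4) ln(1 − 4p/3) = −0.75 ln(1 − 0.16) = −0.75 ln(0.84)
  = −0.75 × (-0.174353) = 0.130765 substitutions/site.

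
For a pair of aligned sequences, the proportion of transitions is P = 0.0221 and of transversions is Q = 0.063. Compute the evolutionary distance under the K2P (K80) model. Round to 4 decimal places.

Under the Kimura two-parameter model, d = −½ ln(1 − 2P − Q) − ¼ ln(1 − 2Q).
1 − 2P − Q = 0.8928, giving −½ ln(0.8928) = 0.056696.
1 − 2Q = 0.874, giving −¼ ln(0.874) = 0.033669.
d = 0.056696 + 0.033669 = 0.090365.

0.0904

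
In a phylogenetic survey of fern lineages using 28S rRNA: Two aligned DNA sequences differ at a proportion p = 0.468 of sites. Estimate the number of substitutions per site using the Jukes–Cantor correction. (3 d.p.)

d = −(3/4) ln(1 − 4p/3) = −0.75 ln(1 − 0.624) = −0.75 ln(0.376)
  = −0.75 × (-0.978166) = 0.733625 substitutions/site.

0.734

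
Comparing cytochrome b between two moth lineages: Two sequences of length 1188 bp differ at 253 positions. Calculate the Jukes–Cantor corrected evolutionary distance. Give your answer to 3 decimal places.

0.251

p = 253/1188 ≈ 0.212963.
d = −(3/4) ln(1 − 4p/3) = −0.75 ln(1 − 0.283951) = −0.75 ln(0.716049)
  = −0.75 × (-0.334007) = 0.250505 substitutions/site.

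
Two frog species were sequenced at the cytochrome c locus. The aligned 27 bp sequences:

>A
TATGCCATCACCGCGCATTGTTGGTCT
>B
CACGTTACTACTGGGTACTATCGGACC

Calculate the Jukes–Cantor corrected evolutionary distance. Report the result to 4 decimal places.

0.8817

The sequences differ at 14 of 27 sites, so p = 14/27 ≈ 0.518519.
d = −(3/4) ln(1 − 4p/3) = −0.75 ln(1 − 0.691359) = −0.75 ln(0.308641)
  = −0.75 × (-1.175576) = 0.881682 substitutions/site.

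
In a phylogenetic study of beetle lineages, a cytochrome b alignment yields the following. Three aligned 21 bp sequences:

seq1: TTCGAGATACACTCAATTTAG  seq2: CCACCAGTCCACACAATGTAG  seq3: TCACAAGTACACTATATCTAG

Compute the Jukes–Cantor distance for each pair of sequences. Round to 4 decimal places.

d(seq1,seq2) = 0.7557, d(seq1,seq3) = 0.5319, d(seq2,seq3) = 0.4408

seq1–seq2: 10/21 sites differ → p ≈ 0.47619, d = −0.75 ln(1 − 0.63492) = 0.755729 ≈ 0.7557.
seq1–seq3: 8/21 sites differ → p ≈ 0.380952, d = −0.75 ln(1 − 0.507936) = 0.531860 ≈ 0.5319.
seq2–seq3: 7/21 sites differ → p ≈ 0.333333, d = −0.75 ln(1 − 0.444444) = 0.440839 ≈ 0.4408.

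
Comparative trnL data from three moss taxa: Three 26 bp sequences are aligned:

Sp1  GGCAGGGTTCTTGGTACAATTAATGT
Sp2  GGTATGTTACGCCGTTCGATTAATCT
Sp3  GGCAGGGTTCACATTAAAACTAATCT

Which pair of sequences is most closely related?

Sp1 and Sp3

Sp1–Sp2: 10/26 differ, p = 0.385, d = 0.539.
Sp1–Sp3: 7/26 differ, p = 0.269, d = 0.334.
Sp2–Sp3: 11/26 differ, p = 0.423, d = 0.623.
The smallest distance is between Sp1 and Sp3.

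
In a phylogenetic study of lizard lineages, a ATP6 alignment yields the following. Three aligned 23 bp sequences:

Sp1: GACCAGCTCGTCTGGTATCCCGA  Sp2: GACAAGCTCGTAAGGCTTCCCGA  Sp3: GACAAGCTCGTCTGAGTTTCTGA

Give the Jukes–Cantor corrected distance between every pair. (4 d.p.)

Sp1–Sp2: 5/23 sites differ → p ≈ 0.217391, d = −0.75 ln(1 − 0.289855) = 0.256715 ≈ 0.2567.
Sp1–Sp3: 6/23 sites differ → p ≈ 0.26087, d = −0.75 ln(1 − 0.347827) = 0.320584 ≈ 0.3206.
Sp2–Sp3: 6/23 sites differ → p ≈ 0.26087, d = −0.75 ln(1 − 0.347827) = 0.320584 ≈ 0.3206.

d(Sp1,Sp2) = 0.2567, d(Sp1,Sp3) = 0.3206, d(Sp2,Sp3) = 0.3206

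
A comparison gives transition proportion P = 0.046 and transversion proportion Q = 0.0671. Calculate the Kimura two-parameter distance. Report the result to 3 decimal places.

Under the Kimura two-parameter model, d = −½ ln(1 − 2P − Q) − ¼ ln(1 − 2Q).
1 − 2P − Q = 0.8409, giving −½ ln(0.8409) = 0.086641.
1 − 2Q = 0.8658, giving −¼ ln(0.8658) = 0.036025.
d = 0.086641 + 0.036025 = 0.122666.

0.123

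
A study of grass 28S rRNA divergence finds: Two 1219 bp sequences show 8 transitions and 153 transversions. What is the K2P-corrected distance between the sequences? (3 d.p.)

P = 8/1219 ≈ 0.006563 and Q = 153/1219 ≈ 0.125513.
Under the Kimura two-parameter model, d = −½ ln(1 − 2P − Q) − ¼ ln(1 − 2Q).
1 − 2P − Q = 0.861361, giving −½ ln(0.861361) = 0.074621.
1 − 2Q = 0.748974, giving −¼ ln(0.748974) = 0.072263.
d = 0.074621 + 0.072263 = 0.146884.

0.147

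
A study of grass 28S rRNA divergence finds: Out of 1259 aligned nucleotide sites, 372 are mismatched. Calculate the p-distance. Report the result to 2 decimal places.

p = 372/1259 = 0.295472… ≈ 0.30 (to 2 d.p.).

0.30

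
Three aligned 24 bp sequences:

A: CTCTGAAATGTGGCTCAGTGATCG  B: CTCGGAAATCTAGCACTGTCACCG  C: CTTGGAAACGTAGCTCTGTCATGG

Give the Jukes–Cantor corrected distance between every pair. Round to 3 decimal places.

d(A,B) = 0.369, d(A,C) = 0.369, d(B,C) = 0.304

A–B: 7/24 sites differ → p ≈ 0.291667, d = −0.75 ln(1 − 0.388889) = 0.369358 ≈ 0.369.
A–C: 7/24 sites differ → p ≈ 0.291667, d = −0.75 ln(1 − 0.388889) = 0.369358 ≈ 0.369.
B–C: 6/24 sites differ → p = 0.25, d = −0.75 ln(1 − 0.333333) = 0.304098 ≈ 0.304.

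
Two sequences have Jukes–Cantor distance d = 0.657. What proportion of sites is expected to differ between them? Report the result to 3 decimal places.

0.438

p = (3/4)(1 − e^(−4d/3)) = 0.75 × (1 − e^(-0.876)) = 0.75 × (1 − 0.416445) = 0.437666.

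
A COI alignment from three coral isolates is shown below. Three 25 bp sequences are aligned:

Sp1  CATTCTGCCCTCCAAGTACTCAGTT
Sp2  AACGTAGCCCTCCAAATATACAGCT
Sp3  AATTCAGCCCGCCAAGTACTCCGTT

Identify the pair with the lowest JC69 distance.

Sp1–Sp2: 9/25 differ, p = 0.360, d = 0.490.
Sp1–Sp3: 4/25 differ, p = 0.160, d = 0.180.
Sp2–Sp3: 9/25 differ, p = 0.360, d = 0.490.
The smallest distance is between Sp1 and Sp3.

Sp1 and Sp3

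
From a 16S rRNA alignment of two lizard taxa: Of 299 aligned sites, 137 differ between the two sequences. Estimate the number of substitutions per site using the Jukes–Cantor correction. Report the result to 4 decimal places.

p = 137/299 ≈ 0.458194.
d = −(3/4) ln(1 − 4p/3) = −0.75 ln(1 − 0.610925) = −0.75 ln(0.389075)
  = −0.75 × (-0.943983) = 0.707987 substitutions/site.

0.7080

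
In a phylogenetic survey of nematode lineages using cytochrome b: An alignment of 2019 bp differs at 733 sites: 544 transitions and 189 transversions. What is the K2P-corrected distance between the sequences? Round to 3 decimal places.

0.552

P = 544/2019 ≈ 0.26944 and Q = 189/2019 ≈ 0.093611.
Under the Kimura two-parameter model, d = −½ ln(1 − 2P − Q) − ¼ ln(1 − 2Q).
1 − 2P − Q = 0.367509, giving −½ ln(0.367509) = 0.500504.
1 − 2Q = 0.812778, giving −¼ ln(0.812778) = 0.051824.
d = 0.500504 + 0.051824 = 0.552328.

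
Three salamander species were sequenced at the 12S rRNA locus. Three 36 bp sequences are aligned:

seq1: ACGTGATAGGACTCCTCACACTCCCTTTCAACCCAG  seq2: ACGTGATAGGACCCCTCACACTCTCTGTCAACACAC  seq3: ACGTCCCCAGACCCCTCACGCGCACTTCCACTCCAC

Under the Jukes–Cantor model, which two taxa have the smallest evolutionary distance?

seq1–seq2: 5/36 differ, p = 0.139, d = 0.154.
seq1–seq3: 13/36 differ, p = 0.361, d = 0.493.
seq2–seq3: 13/36 differ, p = 0.361, d = 0.493.
The smallest distance is between seq1 and seq2.

seq1 and seq2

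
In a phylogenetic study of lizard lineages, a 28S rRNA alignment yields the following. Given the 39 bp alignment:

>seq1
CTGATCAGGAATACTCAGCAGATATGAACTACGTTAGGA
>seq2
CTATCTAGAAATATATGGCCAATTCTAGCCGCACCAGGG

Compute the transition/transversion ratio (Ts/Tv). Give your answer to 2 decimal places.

3.20

Transitions are A↔G and C↔T; transversions are all other mismatches.
Transitions: 16. Transversions: 5.
R = 16/5 = 3.20.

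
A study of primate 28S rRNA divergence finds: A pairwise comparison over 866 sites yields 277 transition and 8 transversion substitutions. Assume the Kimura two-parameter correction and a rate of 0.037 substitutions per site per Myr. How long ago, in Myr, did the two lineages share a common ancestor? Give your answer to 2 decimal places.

7.14

P = 277/866 ≈ 0.319861 and Q = 8/866 ≈ 0.009238.
Under the Kimura two-parameter model, d = −½ ln(1 − 2P − Q) − ¼ ln(1 − 2Q).
1 − 2P − Q = 0.35104, giving −½ ln(0.35104) = 0.523428.
1 − 2Q = 0.981524, giving −¼ ln(0.981524) = 0.004662.
d = 0.523428 + 0.004662 = 0.528090.
Under a molecular clock d = 2μt, so t = d/(2μ) = 0.528090 / (2 × 0.037) = 7.14 Myr.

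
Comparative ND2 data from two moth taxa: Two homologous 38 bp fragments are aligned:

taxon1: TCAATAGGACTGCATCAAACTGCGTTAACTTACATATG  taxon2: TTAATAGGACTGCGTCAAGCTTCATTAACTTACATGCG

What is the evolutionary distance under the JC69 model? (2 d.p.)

The sequences differ at 7 of 38 sites (2, 14, 19, 22, 24, 36, 37), so p = 7/38 ≈ 0.184211.
d = −(3/4) ln(1 − 4p/3) = −0.75 ln(1 − 0.245615) = −0.75 ln(0.754385)
  = −0.75 × (-0.281852) = 0.211389 substitutions/site.

0.21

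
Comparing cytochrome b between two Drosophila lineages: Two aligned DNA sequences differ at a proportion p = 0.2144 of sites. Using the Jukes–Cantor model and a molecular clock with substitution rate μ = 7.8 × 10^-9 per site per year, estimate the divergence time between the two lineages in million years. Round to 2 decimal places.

16.19

d = −(3/4) ln(1 − 4p/3) = −0.75 ln(1 − 0.285867) = −0.75 ln(0.714133)
  = −0.75 × (-0.336686) = 0.252515 substitutions/site.
Under a molecular clock d = 2μt, so t = d/(2μ) = 0.252515 / (2 × 7.8 × 10^-9) = 16.19 million years.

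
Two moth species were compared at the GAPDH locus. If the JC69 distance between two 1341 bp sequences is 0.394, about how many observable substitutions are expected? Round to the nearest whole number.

Invert JC69: p = (3/4)(1 − e^(−4d/3)) = 0.75 × (1 − e^(-0.525333)) = 0.75 × (1 − 0.591358) = 0.306482.
Expected differing sites = pL ≈ 0.306482 × 1341 = 410.992362 ≈ 411.

411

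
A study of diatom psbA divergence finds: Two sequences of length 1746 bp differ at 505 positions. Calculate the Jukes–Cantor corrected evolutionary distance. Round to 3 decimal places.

0.365

p = 505/1746 ≈ 0.289233.
d = −(3/4) ln(1 − 4p/3) = −0.75 ln(1 − 0.385644) = −0.75 ln(0.614356)
  = −0.75 × (-0.487181) = 0.365386 substitutions/site.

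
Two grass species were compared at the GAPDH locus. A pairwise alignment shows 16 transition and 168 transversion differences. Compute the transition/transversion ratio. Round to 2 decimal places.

0.10

R = 16/168 = 0.095238… ≈ 0.10 (to 2 d.p.).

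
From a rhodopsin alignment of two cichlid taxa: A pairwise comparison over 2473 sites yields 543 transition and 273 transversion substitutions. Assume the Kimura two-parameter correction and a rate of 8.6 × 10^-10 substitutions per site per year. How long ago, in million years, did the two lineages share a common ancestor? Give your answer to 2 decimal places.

268.08

P = 543/2473 ≈ 0.219571 and Q = 273/2473 ≈ 0.110392.
Under the Kimura two-parameter model, d = −½ ln(1 − 2P − Q) − ¼ ln(1 − 2Q).
1 − 2P − Q = 0.450466, giving −½ ln(0.450466) = 0.398736.
1 − 2Q = 0.779216, giving −¼ ln(0.779216) = 0.062367.
d = 0.398736 + 0.062367 = 0.461103.
Under a molecular clock d = 2μt, so t = d/(2μ) = 0.461103 / (2 × 8.6 × 10^-10) = 268.08 million years.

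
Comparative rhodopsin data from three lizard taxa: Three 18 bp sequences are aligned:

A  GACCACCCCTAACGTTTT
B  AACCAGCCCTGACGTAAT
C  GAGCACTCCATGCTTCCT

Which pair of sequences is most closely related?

A–B: 5/18 differ, p = 0.278, d = 0.347.
A–C: 8/18 differ, p = 0.444, d = 0.673.
B–C: 10/18 differ, p = 0.556, d = 1.012.
The smallest distance is between A and B.

A and B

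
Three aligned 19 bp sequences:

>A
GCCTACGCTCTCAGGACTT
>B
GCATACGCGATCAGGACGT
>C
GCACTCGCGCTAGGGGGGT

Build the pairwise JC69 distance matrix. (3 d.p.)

d(A,B) = 0.247, d(A,C) = 0.749, d(B,C) = 0.507

A–B: 4/19 sites differ → p ≈ 0.210526, d = −0.75 ln(1 − 0.280701) = 0.247109 ≈ 0.247.
A–C: 9/19 sites differ → p ≈ 0.473684, d = −0.75 ln(1 − 0.631579) = 0.748897 ≈ 0.749.
B–C: 7/19 sites differ → p ≈ 0.368421, d = −0.75 ln(1 − 0.491228) = 0.506816 ≈ 0.507.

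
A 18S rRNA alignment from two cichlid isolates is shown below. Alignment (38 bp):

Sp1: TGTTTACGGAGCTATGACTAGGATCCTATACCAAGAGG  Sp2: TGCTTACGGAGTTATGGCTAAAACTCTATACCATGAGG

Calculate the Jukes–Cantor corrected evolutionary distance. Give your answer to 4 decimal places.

The sequences differ at 8 of 38 sites (3, 12, 17, 21, 22, 24, 25, 34), so p = 8/38 ≈ 0.210526.
d = −(3/4) ln(1 − 4p/3) = −0.75 ln(1 − 0.280701) = −0.75 ln(0.719299)
  = −0.75 × (-0.329478) = 0.247109 substitutions/site.

0.2471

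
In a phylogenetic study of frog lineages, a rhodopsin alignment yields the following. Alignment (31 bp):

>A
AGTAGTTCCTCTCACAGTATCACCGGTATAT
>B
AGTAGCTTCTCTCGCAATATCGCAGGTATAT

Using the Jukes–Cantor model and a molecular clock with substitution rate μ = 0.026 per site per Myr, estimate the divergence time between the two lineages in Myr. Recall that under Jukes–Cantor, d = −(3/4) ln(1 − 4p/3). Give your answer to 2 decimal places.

4.31

The sequences differ at 6 of 31 sites (6, 8, 14, 17, 22, 24), so p = 6/31 ≈ 0.193548.
d = −(3/4) ln(1 − 4p/3) = −0.75 ln(1 − 0.258064) = −0.75 ln(0.741936)
  = −0.75 × (-0.298492) = 0.223869 substitutions/site.
Under a molecular clock d = 2μt, so t = d/(2μ) = 0.223869 / (2 × 0.026) = 4.31 Myr.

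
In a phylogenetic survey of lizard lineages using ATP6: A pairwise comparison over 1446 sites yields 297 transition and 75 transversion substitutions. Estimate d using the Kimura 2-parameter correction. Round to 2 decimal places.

P = 297/1446 ≈ 0.205394 and Q = 75/1446 ≈ 0.051867.
Under the Kimura two-parameter model, d = −½ ln(1 − 2P − Q) − ¼ ln(1 − 2Q).
1 − 2P − Q = 0.537345, giving −½ ln(0.537345) = 0.310557.
1 − 2Q = 0.896266, giving −¼ ln(0.896266) = 0.027380.
d = 0.310557 + 0.027380 = 0.337937.

0.34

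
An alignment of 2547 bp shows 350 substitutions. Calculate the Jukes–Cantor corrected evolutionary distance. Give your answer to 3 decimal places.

p = 350/2547 ≈ 0.137417.
d = −(3/4) ln(1 − 4p/3) = −0.75 ln(1 − 0.183223) = −0.75 ln(0.816777)
  = −0.75 × (-0.202389) = 0.151792 substitutions/site.

0.152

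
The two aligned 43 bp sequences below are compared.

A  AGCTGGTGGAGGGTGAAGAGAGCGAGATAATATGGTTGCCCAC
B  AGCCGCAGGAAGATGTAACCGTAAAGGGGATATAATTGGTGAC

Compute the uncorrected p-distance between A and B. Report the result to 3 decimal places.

0.488

The sequences differ at 21 of 43 positions.
p = 21/43 = 0.488372… ≈ 0.488 (to 3 d.p.).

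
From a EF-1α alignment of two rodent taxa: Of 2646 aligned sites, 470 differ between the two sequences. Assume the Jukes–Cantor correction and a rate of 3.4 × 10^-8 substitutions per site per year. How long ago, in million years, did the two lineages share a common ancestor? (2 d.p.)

2.98

p = 470/2646 ≈ 0.177627.
d = −(3/4) ln(1 − 4p/3) = −0.75 ln(1 − 0.236836) = −0.75 ln(0.763164)
  = −0.75 × (-0.270282) = 0.202712 substitutions/site.
Under a molecular clock d = 2μt, so t = d/(2μ) = 0.202712 / (2 × 3.4 × 10^-8) = 2.98 million years.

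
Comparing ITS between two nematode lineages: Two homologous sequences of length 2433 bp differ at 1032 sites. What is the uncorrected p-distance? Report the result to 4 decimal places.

p = 1032/2433 = 0.424167… ≈ 0.4242 (to 4 d.p.).

0.4242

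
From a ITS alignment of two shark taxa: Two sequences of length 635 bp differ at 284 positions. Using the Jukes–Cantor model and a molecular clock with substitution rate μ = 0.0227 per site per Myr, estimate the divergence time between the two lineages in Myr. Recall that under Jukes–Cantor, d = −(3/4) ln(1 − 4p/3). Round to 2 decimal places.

p = 284/635 ≈ 0.447244.
d = −(3/4) ln(1 − 4p/3) = −0.75 ln(1 − 0.596325) = −0.75 ln(0.403675)
  = −0.75 × (-0.907145) = 0.680359 substitutions/site.
Under a molecular clock d = 2μt, so t = d/(2μ) = 0.680359 / (2 × 0.0227) = 14.99 Myr.

14.99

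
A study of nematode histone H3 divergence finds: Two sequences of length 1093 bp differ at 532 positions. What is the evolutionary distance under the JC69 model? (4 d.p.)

p = 532/1093 ≈ 0.486734.
d = −(3/4) ln(1 − 4p/3) = −0.75 ln(1 − 0.648979) = −0.75 ln(0.351021)
  = −0.75 × (-1.046909) = 0.785182 substitutions/site.

0.7852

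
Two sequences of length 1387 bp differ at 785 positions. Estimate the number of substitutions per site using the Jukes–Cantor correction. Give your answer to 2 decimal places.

1.05

p = 785/1387 ≈ 0.56597.
d = −(3/4) ln(1 − 4p/3) = −0.75 ln(1 − 0.754627) = −0.75 ln(0.245373)
  = −0.75 × (-1.404976) = 1.053732 substitutions/site.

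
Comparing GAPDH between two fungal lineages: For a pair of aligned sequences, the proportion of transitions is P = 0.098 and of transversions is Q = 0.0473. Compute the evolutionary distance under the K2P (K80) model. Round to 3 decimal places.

Under the Kimura two-parameter model, d = −½ ln(1 − 2P − Q) − ¼ ln(1 − 2Q).
1 − 2P − Q = 0.7567, giving −½ ln(0.7567) = 0.139394.
1 − 2Q = 0.9054, giving −¼ ln(0.9054) = 0.024845.
d = 0.139394 + 0.024845 = 0.164239.

0.164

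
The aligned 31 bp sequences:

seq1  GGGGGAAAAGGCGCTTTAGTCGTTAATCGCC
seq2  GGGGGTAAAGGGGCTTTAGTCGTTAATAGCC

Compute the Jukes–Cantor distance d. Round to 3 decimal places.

The sequences differ at 3 of 31 sites (6, 12, 28), so p = 3/31 ≈ 0.096774.
d = −(3/4) ln(1 − 4p/3) = −0.75 ln(1 − 0.129032) = −0.75 ln(0.870968)
  = −0.75 × (-0.138150) = 0.103613 substitutions/site.

0.104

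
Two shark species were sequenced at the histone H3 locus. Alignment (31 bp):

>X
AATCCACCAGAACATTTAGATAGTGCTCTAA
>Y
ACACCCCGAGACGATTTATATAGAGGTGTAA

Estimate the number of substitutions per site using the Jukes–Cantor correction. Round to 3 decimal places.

The sequences differ at 10 of 31 sites (2, 3, 6, 8, 12, 13, 19, 24, 26, 28), so p = 10/31 ≈ 0.322581.
d = −(3/4) ln(1 − 4p/3) = −0.75 ln(1 − 0.430108) = −0.75 ln(0.569892)
  = −0.75 × (-0.562308) = 0.421731 substitutions/site.

0.422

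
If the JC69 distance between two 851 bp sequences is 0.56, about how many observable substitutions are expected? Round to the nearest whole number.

336

Invert JC69: p = (3/4)(1 − e^(−4d/3)) = 0.75 × (1 − e^(-0.746667)) = 0.75 × (1 − 0.473944) = 0.394542.
Expected differing sites = pL ≈ 0.394542 × 851 = 335.755242 ≈ 336.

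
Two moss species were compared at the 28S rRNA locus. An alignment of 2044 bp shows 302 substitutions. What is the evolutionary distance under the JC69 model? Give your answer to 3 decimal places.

0.165

p = 302/2044 ≈ 0.14775.
d = −(3/4) ln(1 − 4p/3) = −0.75 ln(1 − 0.197) = −0.75 ln(0.803)
  = −0.75 × (-0.219401) = 0.164551 substitutions/site.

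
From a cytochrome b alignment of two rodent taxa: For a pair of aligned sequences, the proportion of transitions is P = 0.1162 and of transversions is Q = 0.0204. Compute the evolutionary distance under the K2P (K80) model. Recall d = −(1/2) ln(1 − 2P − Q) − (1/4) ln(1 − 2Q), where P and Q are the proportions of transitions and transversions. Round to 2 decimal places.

0.16

Under the Kimura two-parameter model, d = −½ ln(1 − 2P − Q) − ¼ ln(1 − 2Q).
1 − 2P − Q = 0.7472, giving −½ ln(0.7472) = 0.145711.
1 − 2Q = 0.9592, giving −¼ ln(0.9592) = 0.010414.
d = 0.145711 + 0.010414 = 0.156125.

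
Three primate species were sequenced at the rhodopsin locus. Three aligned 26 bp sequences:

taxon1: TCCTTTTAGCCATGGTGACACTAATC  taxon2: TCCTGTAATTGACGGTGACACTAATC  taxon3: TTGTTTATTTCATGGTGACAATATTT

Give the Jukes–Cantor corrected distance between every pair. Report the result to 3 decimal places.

d(taxon1,taxon2) = 0.276, d(taxon1,taxon3) = 0.464, d(taxon2,taxon3) = 0.464

taxon1–taxon2: 6/26 sites differ → p ≈ 0.230769, d = −0.75 ln(1 − 0.307692) = 0.275793 ≈ 0.276.
taxon1–taxon3: 9/26 sites differ → p ≈ 0.346154, d = −0.75 ln(1 − 0.461539) = 0.464280 ≈ 0.464.
taxon2–taxon3: 9/26 sites differ → p ≈ 0.346154, d = −0.75 ln(1 − 0.461539) = 0.464280 ≈ 0.464.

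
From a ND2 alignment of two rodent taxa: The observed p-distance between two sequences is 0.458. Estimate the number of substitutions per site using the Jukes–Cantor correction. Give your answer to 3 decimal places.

0.707

d = −(3/4) ln(1 − 4p/3) = −0.75 ln(1 − 0.610667) = −0.75 ln(0.389333)
  = −0.75 × (-0.943320) = 0.707490 substitutions/site.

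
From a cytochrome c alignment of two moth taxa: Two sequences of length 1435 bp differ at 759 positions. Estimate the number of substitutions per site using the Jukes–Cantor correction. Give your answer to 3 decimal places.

p = 759/1435 ≈ 0.52892.
d = −(3/4) ln(1 − 4p/3) = −0.75 ln(1 − 0.705227) = −0.75 ln(0.294773)
  = −0.75 × (-1.221550) = 0.916163 substitutions/site.

0.916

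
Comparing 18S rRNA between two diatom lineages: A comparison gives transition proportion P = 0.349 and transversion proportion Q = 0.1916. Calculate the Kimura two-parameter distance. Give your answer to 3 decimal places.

Under the Kimura two-parameter model, d = −½ ln(1 − 2P − Q) − ¼ ln(1 − 2Q).
1 − 2P − Q = 0.1104, giving −½ ln(0.1104) = 1.101823.
1 − 2Q = 0.6168, giving −¼ ln(0.6168) = 0.120803.
d = 1.101823 + 0.120803 = 1.222626.

1.223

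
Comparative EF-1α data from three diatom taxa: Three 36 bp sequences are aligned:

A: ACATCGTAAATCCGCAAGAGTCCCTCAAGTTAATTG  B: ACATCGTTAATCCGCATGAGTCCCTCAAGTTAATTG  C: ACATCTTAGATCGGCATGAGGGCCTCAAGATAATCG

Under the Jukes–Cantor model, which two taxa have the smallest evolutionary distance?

A and B

A–B: 2/36 differ, p = 0.056, d = 0.058.
A–C: 8/36 differ, p = 0.222, d = 0.264.
B–C: 8/36 differ, p = 0.222, d = 0.264.
The smallest distance is between A and B.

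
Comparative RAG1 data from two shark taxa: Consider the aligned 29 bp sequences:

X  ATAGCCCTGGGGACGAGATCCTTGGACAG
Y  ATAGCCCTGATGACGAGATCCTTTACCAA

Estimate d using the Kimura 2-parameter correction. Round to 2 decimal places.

0.24

Of 29 sites, 3 differences are transitions and 3 are transversions, so P = 3/29 ≈ 0.103448 and Q = 3/29 ≈ 0.103448.
Under the Kimura two-parameter model, d = −½ ln(1 − 2P − Q) − ¼ ln(1 − 2Q).
1 − 2P − Q = 0.689656, giving −½ ln(0.689656) = 0.185781.
1 − 2Q = 0.793104, giving −¼ ln(0.793104) = 0.057950.
d = 0.185781 + 0.057950 = 0.243731.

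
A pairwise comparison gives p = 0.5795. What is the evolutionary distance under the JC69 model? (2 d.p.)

1.11

d = −(3/4) ln(1 − 4p/3) = −0.75 ln(1 − 0.772667) = −0.75 ln(0.227333)
  = −0.75 × (-1.481339) = 1.111004 substitutions/site.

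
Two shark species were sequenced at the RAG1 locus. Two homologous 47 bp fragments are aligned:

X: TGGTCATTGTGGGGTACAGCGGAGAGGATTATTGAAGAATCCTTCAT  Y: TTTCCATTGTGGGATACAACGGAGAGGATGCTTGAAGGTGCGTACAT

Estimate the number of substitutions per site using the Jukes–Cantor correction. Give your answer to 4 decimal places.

0.3121

The sequences differ at 12 of 47 sites, so p = 12/47 ≈ 0.255319.
d = −(3/4) ln(1 − 4p/3) = −0.75 ln(1 − 0.340425) = −0.75 ln(0.659575)
  = −0.75 × (-0.416160) = 0.312120 substitutions/site.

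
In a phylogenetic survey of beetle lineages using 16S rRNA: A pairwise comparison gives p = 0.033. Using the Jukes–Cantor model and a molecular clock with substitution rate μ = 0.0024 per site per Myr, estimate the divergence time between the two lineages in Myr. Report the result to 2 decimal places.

d = −(3/4) ln(1 − 4p/3) = −0.75 ln(1 − 0.044) = −0.75 ln(0.956)
  = −0.75 × (-0.044997) = 0.033748 substitutions/site.
Under a molecular clock d = 2μt, so t = d/(2μ) = 0.033748 / (2 × 0.0024) = 7.03 Myr.

7.03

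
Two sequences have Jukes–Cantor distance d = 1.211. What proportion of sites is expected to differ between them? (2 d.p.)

0.60

p = (3/4)(1 − e^(−4d/3)) = 0.75 × (1 − e^(-1.614667)) = 0.75 × (1 − 0.198957) = 0.600782.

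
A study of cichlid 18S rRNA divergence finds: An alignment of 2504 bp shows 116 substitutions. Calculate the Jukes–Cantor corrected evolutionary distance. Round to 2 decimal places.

p = 116/2504 ≈ 0.046326.
d = −(3/4) ln(1 − 4p/3) = −0.75 ln(1 − 0.061768) = −0.75 ln(0.938232)
  = −0.75 × (-0.063758) = 0.047819 substitutions/site.

0.05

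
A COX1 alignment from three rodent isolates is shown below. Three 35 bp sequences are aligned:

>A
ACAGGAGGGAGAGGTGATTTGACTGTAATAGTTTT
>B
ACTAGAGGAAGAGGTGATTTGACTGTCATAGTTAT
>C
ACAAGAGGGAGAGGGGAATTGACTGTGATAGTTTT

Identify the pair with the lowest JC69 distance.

A and C

A–B: 5/35 differ, p = 0.143, d = 0.158.
A–C: 4/35 differ, p = 0.114, d = 0.124.
B–C: 6/35 differ, p = 0.171, d = 0.195.
The smallest distance is between A and C.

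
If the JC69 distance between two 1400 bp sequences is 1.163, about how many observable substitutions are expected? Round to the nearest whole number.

Invert JC69: p = (3/4)(1 − e^(−4d/3)) = 0.75 × (1 − e^(-1.550667)) = 0.75 × (1 − 0.212106) = 0.590921.
Expected differing sites = pL ≈ 0.590921 × 1400 = 827.2894 ≈ 827.

827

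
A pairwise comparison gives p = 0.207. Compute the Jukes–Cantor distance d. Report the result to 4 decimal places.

0.2422

d = −(3/4) ln(1 − 4p/3) = −0.75 ln(1 − 0.276) = −0.75 ln(0.724)
  = −0.75 × (-0.322964) = 0.242223 substitutions/site.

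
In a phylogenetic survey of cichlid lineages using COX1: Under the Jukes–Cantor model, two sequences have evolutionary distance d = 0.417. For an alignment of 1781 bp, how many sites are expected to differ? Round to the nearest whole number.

Invert JC69: p = (3/4)(1 − e^(−4d/3)) = 0.75 × (1 − e^(-0.556)) = 0.75 × (1 − 0.573498) = 0.319877.
Expected differing sites = pL ≈ 0.319877 × 1781 = 569.700937 ≈ 570.

570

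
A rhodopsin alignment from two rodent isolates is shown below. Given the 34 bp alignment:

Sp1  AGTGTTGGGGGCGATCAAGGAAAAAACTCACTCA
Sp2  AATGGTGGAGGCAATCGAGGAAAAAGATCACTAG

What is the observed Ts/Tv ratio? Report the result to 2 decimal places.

Transitions are A↔G and C↔T; transversions are all other mismatches.
Transitions: 6. Transversions: 3.
R = 6/3 = 2.00.

2.00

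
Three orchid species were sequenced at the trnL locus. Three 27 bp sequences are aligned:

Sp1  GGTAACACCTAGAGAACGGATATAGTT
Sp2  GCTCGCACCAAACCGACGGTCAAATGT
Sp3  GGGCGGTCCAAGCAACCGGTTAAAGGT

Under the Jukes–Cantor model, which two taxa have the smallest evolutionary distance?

Sp1–Sp2: 13/27 differ, p = 0.481, d = 0.770.
Sp1–Sp3: 12/27 differ, p = 0.444, d = 0.673.
Sp2–Sp3: 10/27 differ, p = 0.370, d = 0.511.
The smallest distance is between Sp2 and Sp3.

Sp2 and Sp3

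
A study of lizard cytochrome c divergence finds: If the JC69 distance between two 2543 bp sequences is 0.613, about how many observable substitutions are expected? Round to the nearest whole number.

Invert JC69: p = (3/4)(1 − e^(−4d/3)) = 0.75 × (1 − e^(-0.817333)) = 0.75 × (1 − 0.441608) = 0.418794.
Expected differing sites = pL ≈ 0.418794 × 2543 = 1064.993142 ≈ 1065.

1065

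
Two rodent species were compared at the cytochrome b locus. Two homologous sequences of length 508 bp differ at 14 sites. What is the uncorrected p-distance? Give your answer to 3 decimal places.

0.028

p = 14/508 = 0.027559… ≈ 0.028 (to 3 d.p.).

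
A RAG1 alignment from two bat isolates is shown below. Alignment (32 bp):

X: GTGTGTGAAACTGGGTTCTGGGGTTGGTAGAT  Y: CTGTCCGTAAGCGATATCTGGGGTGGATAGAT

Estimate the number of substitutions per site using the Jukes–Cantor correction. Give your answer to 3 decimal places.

The sequences differ at 11 of 32 sites, so p = 11/32 = 0.34375.
d = −(3/4) ln(1 − 4p/3) = −0.75 ln(1 − 0.458333) = −0.75 ln(0.541667)
  = −0.75 × (-0.613104) = 0.459828 substitutions/site.

0.460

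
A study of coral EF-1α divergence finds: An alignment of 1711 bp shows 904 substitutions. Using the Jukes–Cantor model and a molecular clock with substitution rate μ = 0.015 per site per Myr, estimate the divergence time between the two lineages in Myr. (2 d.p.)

30.47

p = 904/1711 ≈ 0.528346.
d = −(3/4) ln(1 − 4p/3) = −0.75 ln(1 − 0.704461) = −0.75 ln(0.295539)
  = −0.75 × (-1.218954) = 0.914216 substitutions/site.
Under a molecular clock d = 2μt, so t = d/(2μ) = 0.914216 / (2 × 0.015) = 30.47 Myr.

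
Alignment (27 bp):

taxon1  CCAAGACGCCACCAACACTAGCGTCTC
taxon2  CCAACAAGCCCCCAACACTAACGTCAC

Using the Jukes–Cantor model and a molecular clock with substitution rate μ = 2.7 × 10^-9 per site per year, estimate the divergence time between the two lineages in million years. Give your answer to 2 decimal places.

The sequences differ at 5 of 27 sites (5, 7, 11, 21, 26), so p = 5/27 ≈ 0.185185.
d = −(3/4) ln(1 − 4p/3) = −0.75 ln(1 − 0.246913) = −0.75 ln(0.753087)
  = −0.75 × (-0.283575) = 0.212681 substitutions/site.
Under a molecular clock d = 2μt, so t = d/(2μ) = 0.212681 / (2 × 2.7 × 10^-9) = 39.39 million years.

39.39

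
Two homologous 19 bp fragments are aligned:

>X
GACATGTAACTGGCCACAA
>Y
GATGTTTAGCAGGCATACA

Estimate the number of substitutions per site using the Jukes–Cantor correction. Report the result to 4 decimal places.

0.7489

The sequences differ at 9 of 19 sites (3, 4, 6, 9, 11, 15, 16, 17, 18), so p = 9/19 ≈ 0.473684.
d = −(3/4) ln(1 − 4p/3) = −0.75 ln(1 − 0.631579) = −0.75 ln(0.368421)
  = −0.75 × (-0.998529) = 0.748897 substitutions/site.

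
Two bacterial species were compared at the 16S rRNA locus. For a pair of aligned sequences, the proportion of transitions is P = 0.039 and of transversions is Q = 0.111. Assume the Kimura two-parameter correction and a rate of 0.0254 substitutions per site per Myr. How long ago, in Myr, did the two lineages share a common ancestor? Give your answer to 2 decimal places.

Under the Kimura two-parameter model, d = −½ ln(1 − 2P − Q) − ¼ ln(1 − 2Q).
1 − 2P − Q = 0.811, giving −½ ln(0.811) = 0.104744.
1 − 2Q = 0.778, giving −¼ ln(0.778) = 0.062757.
d = 0.104744 + 0.062757 = 0.167501.
Under a molecular clock d = 2μt, so t = d/(2μ) = 0.167501 / (2 × 0.0254) = 3.30 Myr.

3.30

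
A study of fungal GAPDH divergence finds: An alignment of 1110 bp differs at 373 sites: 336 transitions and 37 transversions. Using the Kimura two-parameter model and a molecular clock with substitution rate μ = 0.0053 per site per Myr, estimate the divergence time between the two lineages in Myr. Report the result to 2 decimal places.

49.65

P = 336/1110 ≈ 0.302703 and Q = 37/1110 ≈ 0.033333.
Under the Kimura two-parameter model, d = −½ ln(1 − 2P − Q) − ¼ ln(1 − 2Q).
1 − 2P − Q = 0.361261, giving −½ ln(0.361261) = 0.509077.
1 − 2Q = 0.933334, giving −¼ ln(0.933334) = 0.017248.
d = 0.509077 + 0.017248 = 0.526325.
Under a molecular clock d = 2μt, so t = d/(2μ) = 0.526325 / (2 × 0.0053) = 49.65 Myr.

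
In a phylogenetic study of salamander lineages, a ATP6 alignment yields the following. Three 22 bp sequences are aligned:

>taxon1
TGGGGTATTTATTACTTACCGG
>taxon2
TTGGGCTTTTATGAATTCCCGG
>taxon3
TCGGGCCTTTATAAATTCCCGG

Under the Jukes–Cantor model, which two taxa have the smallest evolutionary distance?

taxon1–taxon2: 6/22 differ, p = 0.273, d = 0.339.
taxon1–taxon3: 6/22 differ, p = 0.273, d = 0.339.
taxon2–taxon3: 3/22 differ, p = 0.136, d = 0.151.
The smallest distance is between taxon2 and taxon3.

taxon2 and taxon3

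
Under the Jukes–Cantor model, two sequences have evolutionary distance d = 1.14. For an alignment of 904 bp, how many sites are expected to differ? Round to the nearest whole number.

530

Invert JC69: p = (3/4)(1 − e^(−4d/3)) = 0.75 × (1 − e^(-1.52)) = 0.75 × (1 − 0.218712) = 0.585966.
Expected differing sites = pL ≈ 0.585966 × 904 = 529.713264 ≈ 530.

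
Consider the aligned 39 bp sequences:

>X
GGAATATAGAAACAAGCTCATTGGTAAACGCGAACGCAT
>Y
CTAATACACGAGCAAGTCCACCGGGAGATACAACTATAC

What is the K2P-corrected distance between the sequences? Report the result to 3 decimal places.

1.213

Of 39 sites, 15 differences are transitions and 5 are transversions, so P = 15/39 ≈ 0.384615 and Q = 5/39 ≈ 0.128205.
Under the Kimura two-parameter model, d = −½ ln(1 − 2P − Q) − ¼ ln(1 − 2Q).
1 − 2P − Q = 0.102565, giving −½ ln(0.102565) = 1.138629.
1 − 2Q = 0.74359, giving −¼ ln(0.74359) = 0.074066.
d = 1.138629 + 0.074066 = 1.212695.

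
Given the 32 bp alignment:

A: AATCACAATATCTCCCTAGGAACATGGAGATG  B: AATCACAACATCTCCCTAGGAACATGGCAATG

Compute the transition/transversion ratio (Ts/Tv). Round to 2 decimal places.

Transitions are A↔G and C↔T; transversions are all other mismatches.
Transitions: 2. Transversions: 1.
R = 2/1 = 2.00.

2.00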